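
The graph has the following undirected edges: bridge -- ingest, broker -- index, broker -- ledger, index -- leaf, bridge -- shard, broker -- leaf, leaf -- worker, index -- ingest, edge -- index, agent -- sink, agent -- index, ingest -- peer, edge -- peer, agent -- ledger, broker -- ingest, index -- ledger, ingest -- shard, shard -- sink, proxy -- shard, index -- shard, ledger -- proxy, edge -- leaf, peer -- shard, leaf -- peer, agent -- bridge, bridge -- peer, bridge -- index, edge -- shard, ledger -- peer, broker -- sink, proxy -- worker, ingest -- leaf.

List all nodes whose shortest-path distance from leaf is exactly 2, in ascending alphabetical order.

Level 0: leaf
Level 1: broker, edge, index, ingest, peer, worker
Level 2: agent, bridge, ledger, proxy, shard, sink

agent, bridge, ledger, proxy, shard, sink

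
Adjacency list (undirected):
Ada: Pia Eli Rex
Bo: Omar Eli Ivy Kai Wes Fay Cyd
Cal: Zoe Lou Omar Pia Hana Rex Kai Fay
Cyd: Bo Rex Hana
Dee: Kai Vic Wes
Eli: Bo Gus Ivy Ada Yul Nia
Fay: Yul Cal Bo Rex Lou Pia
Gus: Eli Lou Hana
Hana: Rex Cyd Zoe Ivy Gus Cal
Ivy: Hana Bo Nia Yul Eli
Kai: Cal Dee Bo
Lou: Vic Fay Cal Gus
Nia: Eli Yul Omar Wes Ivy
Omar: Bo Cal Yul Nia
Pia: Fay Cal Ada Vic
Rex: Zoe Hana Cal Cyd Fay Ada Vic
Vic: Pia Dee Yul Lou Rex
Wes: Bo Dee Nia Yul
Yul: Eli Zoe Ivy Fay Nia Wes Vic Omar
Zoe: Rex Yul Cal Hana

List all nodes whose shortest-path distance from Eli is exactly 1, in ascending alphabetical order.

Ada, Bo, Gus, Ivy, Nia, Yul

Level 0: Eli
Level 1: Ada, Bo, Gus, Ivy, Nia, Yul
Level 2: Cyd, Fay, Hana, Kai, Lou, Omar, Pia, Rex, Vic, Wes, Zoe
Level 3: Cal, Dee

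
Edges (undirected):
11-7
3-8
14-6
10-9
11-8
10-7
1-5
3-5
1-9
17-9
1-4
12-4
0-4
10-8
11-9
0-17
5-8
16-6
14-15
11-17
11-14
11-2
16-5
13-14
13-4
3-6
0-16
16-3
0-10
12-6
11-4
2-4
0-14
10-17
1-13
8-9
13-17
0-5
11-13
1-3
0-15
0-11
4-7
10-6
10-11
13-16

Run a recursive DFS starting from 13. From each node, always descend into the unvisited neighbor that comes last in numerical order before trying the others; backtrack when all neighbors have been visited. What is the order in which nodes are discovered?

13 -> 17 -> 11 -> 14 -> 15 -> 0 -> 16 -> 6 -> 12 -> 4 -> 7 -> 10 -> 9 -> 8 -> 5 -> 3 -> 1 -> 2

Visit 13
13 → 17
17 → 11
11 → 14
14 → 15
15 → 0
0 → 16
16 → 6
6 → 12
12 → 4
4 → 7
7 → 10
10 → 9
9 → 8
8 → 5
5 → 3
3 → 1
4 → 2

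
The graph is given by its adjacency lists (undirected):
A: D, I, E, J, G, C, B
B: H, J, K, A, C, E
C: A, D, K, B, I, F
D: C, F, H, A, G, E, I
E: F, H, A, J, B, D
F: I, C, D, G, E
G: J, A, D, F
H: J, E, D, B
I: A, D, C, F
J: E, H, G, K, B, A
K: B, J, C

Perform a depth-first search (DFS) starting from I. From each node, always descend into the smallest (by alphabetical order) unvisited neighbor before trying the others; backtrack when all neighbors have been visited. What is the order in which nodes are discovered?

I A B C D E F G J H K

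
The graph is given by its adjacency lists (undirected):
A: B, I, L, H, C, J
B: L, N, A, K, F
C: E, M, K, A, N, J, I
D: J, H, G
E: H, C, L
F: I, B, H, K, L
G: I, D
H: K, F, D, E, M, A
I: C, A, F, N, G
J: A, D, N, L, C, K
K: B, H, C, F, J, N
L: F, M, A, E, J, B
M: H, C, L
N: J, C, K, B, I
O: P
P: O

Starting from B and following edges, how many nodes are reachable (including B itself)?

14

BFS from B visits: B, A, F, K, L, N, C, H, I, J, E, M, D, G
Reachable nodes: 14 of 16 total.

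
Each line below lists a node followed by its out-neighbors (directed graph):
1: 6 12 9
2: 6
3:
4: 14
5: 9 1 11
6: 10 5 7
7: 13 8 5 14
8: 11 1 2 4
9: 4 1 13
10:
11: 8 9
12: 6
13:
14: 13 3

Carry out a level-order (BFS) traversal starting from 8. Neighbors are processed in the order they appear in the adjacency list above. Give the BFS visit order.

8 11 1 2 4 9 6 12 14 13 10 5 7 3

Visit 8; enqueue 11, 1, 2, 4 → queue [11, 1, 2, 4]
Visit 11; enqueue 9 → queue [1, 2, 4, 9]
Visit 1; enqueue 6, 12 → queue [2, 4, 9, 6, 12]
Visit 2 → queue [4, 9, 6, 12]
Visit 4; enqueue 14 → queue [9, 6, 12, 14]
Visit 9; enqueue 13 → queue [6, 12, 14, 13]
Visit 6; enqueue 10, 5, 7 → queue [12, 14, 13, 10, 5, 7]
Visit 12 → queue [14, 13, 10, 5, 7]
Visit 14; enqueue 3 → queue [13, 10, 5, 7, 3]
Visit 13 → queue [10, 5, 7, 3]
Visit 10 → queue [5, 7, 3]
Visit 5 → queue [7, 3]
Visit 7 → queue [3]
Visit 3 → queue []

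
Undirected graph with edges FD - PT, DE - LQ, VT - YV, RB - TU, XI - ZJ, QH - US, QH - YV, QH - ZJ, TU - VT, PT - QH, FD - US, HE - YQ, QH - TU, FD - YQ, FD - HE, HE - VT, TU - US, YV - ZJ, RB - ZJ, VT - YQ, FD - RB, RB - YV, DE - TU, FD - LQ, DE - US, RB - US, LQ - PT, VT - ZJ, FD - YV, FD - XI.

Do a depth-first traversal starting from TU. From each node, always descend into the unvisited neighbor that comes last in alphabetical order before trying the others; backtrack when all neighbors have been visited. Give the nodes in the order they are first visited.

TU VT ZJ YV RB US QH PT LQ FD YQ HE XI DE

Visit TU
TU → VT
VT → ZJ
ZJ → YV
YV → RB
RB → US
US → QH
QH → PT
PT → LQ
LQ → FD
FD → YQ
YQ → HE
FD → XI
LQ → DE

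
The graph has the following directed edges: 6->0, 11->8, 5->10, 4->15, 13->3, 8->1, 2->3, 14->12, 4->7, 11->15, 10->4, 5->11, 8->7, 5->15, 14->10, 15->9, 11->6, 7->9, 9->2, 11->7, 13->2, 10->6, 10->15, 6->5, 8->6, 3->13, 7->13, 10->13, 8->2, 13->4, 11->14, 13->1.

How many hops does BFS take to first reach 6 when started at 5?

2

Level 0: 5
Level 1: 10, 11, 15
Level 2: 4, 6, 7, 8, 9, 13, 14
Level 3: 0, 1, 2, 3, 12
6 first appears at level 2.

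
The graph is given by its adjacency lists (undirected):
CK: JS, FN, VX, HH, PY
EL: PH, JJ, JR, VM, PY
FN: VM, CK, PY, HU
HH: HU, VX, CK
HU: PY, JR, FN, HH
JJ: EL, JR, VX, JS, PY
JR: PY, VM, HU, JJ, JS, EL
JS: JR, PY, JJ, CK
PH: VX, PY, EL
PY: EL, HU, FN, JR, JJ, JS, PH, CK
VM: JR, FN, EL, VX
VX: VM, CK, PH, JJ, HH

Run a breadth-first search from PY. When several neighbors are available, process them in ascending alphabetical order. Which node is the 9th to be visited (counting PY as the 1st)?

Visit PY; enqueue CK, EL, FN, HU, JJ, JR, JS, PH → queue [CK, EL, FN, HU, JJ, JR, JS, PH]
Visit CK; enqueue HH, VX → queue [EL, FN, HU, JJ, JR, JS, PH, HH, VX]
Visit EL; enqueue VM → queue [FN, HU, JJ, JR, JS, PH, HH, VX, VM]
Visit FN → queue [HU, JJ, JR, JS, PH, HH, VX, VM]
Visit HU → queue [JJ, JR, JS, PH, HH, VX, VM]
Visit JJ → queue [JR, JS, PH, HH, VX, VM]
Visit JR → queue [JS, PH, HH, VX, VM]
Visit JS → queue [PH, HH, VX, VM]
Visit PH → queue [HH, VX, VM]
Visit HH → queue [VX, VM]
Visit VX → queue [VM]
Visit VM → queue []

Visit order: PY, CK, EL, FN, HU, JJ, JR, JS, PH, HH, VX, VM

PH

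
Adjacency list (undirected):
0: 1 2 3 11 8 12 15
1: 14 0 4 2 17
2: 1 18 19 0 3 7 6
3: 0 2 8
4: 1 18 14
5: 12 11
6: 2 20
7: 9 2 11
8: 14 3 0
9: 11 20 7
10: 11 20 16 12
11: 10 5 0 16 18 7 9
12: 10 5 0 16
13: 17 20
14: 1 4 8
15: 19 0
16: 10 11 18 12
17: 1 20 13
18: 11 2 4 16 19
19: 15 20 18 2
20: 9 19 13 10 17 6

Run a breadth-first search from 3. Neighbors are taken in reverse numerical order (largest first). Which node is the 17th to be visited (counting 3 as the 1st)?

9

Visit 3; enqueue 8, 2, 0 → queue [8, 2, 0]
Visit 8; enqueue 14 → queue [2, 0, 14]
Visit 2; enqueue 19, 18, 7, 6, 1 → queue [0, 14, 19, 18, 7, 6, 1]
Visit 0; enqueue 15, 12, 11 → queue [14, 19, 18, 7, 6, 1, 15, 12, 11]
Visit 14; enqueue 4 → queue [19, 18, 7, 6, 1, 15, 12, 11, 4]
Visit 19; enqueue 20 → queue [18, 7, 6, 1, 15, 12, 11, 4, 20]
Visit 18; enqueue 16 → queue [7, 6, 1, 15, 12, 11, 4, 20, 16]
Visit 7; enqueue 9 → queue [6, 1, 15, 12, 11, 4, 20, 16, 9]
Visit 6 → queue [1, 15, 12, 11, 4, 20, 16, 9]
Visit 1; enqueue 17 → queue [15, 12, 11, 4, 20, 16, 9, 17]
Visit 15 → queue [12, 11, 4, 20, 16, 9, 17]
Visit 12; enqueue 10, 5 → queue [11, 4, 20, 16, 9, 17, 10, 5]
Visit 11 → queue [4, 20, 16, 9, 17, 10, 5]
Visit 4 → queue [20, 16, 9, 17, 10, 5]
Visit 20; enqueue 13 → queue [16, 9, 17, 10, 5, 13]
Visit 16 → queue [9, 17, 10, 5, 13]
Visit 9 → queue [17, 10, 5, 13]
Visit 17 → queue [10, 5, 13]
Visit 10 → queue [5, 13]
Visit 5 → queue [13]
Visit 13 → queue []

Visit order: 3, 8, 2, 0, 14, 19, 18, 7, 6, 1, 15, 12, 11, 4, 20, 16, 9, 17, 10, 5, 13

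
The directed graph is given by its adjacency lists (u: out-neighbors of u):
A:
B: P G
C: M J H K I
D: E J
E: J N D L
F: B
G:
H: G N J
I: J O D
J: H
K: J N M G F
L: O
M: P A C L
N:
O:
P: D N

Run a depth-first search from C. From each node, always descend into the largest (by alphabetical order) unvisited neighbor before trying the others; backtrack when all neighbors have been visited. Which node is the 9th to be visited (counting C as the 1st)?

Visit C
C → M
M → P
P → N
P → D
D → J
J → H
H → G
D → E
E → L
L → O
M → A
C → K
K → F
F → B
C → I

Visit order: C, M, P, N, D, J, H, G, E, L, O, A, K, F, B, I

E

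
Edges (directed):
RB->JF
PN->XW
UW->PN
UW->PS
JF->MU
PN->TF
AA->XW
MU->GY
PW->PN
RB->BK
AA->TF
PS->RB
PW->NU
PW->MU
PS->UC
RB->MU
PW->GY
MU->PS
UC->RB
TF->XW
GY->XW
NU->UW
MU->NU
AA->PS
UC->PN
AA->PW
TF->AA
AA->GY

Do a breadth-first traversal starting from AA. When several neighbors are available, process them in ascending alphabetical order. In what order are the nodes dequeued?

Visit AA; enqueue GY, PS, PW, TF, XW → queue [GY, PS, PW, TF, XW]
Visit GY → queue [PS, PW, TF, XW]
Visit PS; enqueue RB, UC → queue [PW, TF, XW, RB, UC]
Visit PW; enqueue MU, NU, PN → queue [TF, XW, RB, UC, MU, NU, PN]
Visit TF → queue [XW, RB, UC, MU, NU, PN]
Visit XW → queue [RB, UC, MU, NU, PN]
Visit RB; enqueue BK, JF → queue [UC, MU, NU, PN, BK, JF]
Visit UC → queue [MU, NU, PN, BK, JF]
Visit MU → queue [NU, PN, BK, JF]
Visit NU; enqueue UW → queue [PN, BK, JF, UW]
Visit PN → queue [BK, JF, UW]
Visit BK → queue [JF, UW]
Visit JF → queue [UW]
Visit UW → queue []

AA, GY, PS, PW, TF, XW, RB, UC, MU, NU, PN, BK, JF, UW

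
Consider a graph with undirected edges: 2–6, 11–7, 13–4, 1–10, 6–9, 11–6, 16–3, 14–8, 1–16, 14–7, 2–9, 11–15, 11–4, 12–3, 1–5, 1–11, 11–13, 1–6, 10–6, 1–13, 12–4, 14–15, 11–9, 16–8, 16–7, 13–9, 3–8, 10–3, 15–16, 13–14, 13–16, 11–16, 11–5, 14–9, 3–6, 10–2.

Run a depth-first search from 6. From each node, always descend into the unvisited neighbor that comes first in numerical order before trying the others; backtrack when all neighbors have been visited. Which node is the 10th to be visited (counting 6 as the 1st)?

7

Visit 6
6 → 1
1 → 5
5 → 11
11 → 4
4 → 12
12 → 3
3 → 8
8 → 14
14 → 7
7 → 16
16 → 13
13 → 9
9 → 2
2 → 10
16 → 15

Visit order: 6, 1, 5, 11, 4, 12, 3, 8, 14, 7, 16, 13, 9, 2, 10, 15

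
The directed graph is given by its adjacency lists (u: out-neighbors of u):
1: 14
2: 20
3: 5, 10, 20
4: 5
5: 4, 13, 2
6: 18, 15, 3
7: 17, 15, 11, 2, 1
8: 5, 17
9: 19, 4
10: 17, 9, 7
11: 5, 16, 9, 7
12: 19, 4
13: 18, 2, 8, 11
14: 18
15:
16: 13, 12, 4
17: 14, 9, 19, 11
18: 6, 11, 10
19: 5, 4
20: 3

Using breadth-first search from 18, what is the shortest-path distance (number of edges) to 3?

2

Level 0: 18
Level 1: 6, 10, 11
Level 2: 3, 5, 7, 9, 15, 16, 17
Level 3: 1, 2, 4, 12, 13, 14, 19, 20
Level 4: 8
3 first appears at level 2.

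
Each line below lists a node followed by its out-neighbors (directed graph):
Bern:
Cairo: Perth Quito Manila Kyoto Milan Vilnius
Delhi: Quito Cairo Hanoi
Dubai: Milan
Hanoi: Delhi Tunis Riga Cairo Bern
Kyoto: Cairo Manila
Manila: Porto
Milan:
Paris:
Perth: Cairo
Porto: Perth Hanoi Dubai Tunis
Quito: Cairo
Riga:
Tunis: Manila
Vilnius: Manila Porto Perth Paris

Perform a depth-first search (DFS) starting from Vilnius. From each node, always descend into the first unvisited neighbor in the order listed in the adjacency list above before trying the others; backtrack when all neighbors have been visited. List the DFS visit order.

Visit Vilnius
Vilnius → Manila
Manila → Porto
Porto → Perth
Perth → Cairo
Cairo → Quito
Cairo → Kyoto
Cairo → Milan
Porto → Hanoi
Hanoi → Delhi
Hanoi → Tunis
Hanoi → Riga
Hanoi → Bern
Porto → Dubai
Vilnius → Paris

Vilnius Manila Porto Perth Cairo Quito Kyoto Milan Hanoi Delhi Tunis Riga Bern Dubai Paris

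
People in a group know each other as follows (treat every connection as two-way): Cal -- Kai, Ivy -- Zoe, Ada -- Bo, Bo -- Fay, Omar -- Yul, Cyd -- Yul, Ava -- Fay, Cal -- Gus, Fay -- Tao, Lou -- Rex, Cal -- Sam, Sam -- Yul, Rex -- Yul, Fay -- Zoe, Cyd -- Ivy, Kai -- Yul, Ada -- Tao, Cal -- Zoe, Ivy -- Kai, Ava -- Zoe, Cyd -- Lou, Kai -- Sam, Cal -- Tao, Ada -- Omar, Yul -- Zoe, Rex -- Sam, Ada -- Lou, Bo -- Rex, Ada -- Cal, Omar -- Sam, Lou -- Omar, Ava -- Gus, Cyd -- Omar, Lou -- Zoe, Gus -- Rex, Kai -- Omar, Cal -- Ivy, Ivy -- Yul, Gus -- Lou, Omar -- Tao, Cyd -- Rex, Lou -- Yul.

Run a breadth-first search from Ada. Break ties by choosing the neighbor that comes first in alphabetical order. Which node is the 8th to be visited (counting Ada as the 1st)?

Rex

Visit Ada; enqueue Bo, Cal, Lou, Omar, Tao → queue [Bo, Cal, Lou, Omar, Tao]
Visit Bo; enqueue Fay, Rex → queue [Cal, Lou, Omar, Tao, Fay, Rex]
Visit Cal; enqueue Gus, Ivy, Kai, Sam, Zoe → queue [Lou, Omar, Tao, Fay, Rex, Gus, Ivy, Kai, Sam, Zoe]
Visit Lou; enqueue Cyd, Yul → queue [Omar, Tao, Fay, Rex, Gus, Ivy, Kai, Sam, Zoe, Cyd, Yul]
Visit Omar → queue [Tao, Fay, Rex, Gus, Ivy, Kai, Sam, Zoe, Cyd, Yul]
Visit Tao → queue [Fay, Rex, Gus, Ivy, Kai, Sam, Zoe, Cyd, Yul]
Visit Fay; enqueue Ava → queue [Rex, Gus, Ivy, Kai, Sam, Zoe, Cyd, Yul, Ava]
Visit Rex → queue [Gus, Ivy, Kai, Sam, Zoe, Cyd, Yul, Ava]
Visit Gus → queue [Ivy, Kai, Sam, Zoe, Cyd, Yul, Ava]
Visit Ivy → queue [Kai, Sam, Zoe, Cyd, Yul, Ava]
Visit Kai → queue [Sam, Zoe, Cyd, Yul, Ava]
Visit Sam → queue [Zoe, Cyd, Yul, Ava]
Visit Zoe → queue [Cyd, Yul, Ava]
Visit Cyd → queue [Yul, Ava]
Visit Yul → queue [Ava]
Visit Ava → queue []

Visit order: Ada, Bo, Cal, Lou, Omar, Tao, Fay, Rex, Gus, Ivy, Kai, Sam, Zoe, Cyd, Yul, Ava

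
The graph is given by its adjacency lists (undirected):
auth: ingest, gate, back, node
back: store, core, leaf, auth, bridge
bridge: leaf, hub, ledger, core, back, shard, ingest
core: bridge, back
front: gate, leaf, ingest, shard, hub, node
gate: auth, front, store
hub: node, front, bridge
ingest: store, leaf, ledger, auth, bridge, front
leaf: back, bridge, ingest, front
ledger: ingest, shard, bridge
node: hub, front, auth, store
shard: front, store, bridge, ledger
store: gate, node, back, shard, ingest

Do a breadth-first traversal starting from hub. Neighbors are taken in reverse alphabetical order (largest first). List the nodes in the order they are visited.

Visit hub; enqueue node, front, bridge → queue [node, front, bridge]
Visit node; enqueue store, auth → queue [front, bridge, store, auth]
Visit front; enqueue shard, leaf, ingest, gate → queue [bridge, store, auth, shard, leaf, ingest, gate]
Visit bridge; enqueue ledger, core, back → queue [store, auth, shard, leaf, ingest, gate, ledger, core, back]
Visit store → queue [auth, shard, leaf, ingest, gate, ledger, core, back]
Visit auth → queue [shard, leaf, ingest, gate, ledger, core, back]
Visit shard → queue [leaf, ingest, gate, ledger, core, back]
Visit leaf → queue [ingest, gate, ledger, core, back]
Visit ingest → queue [gate, ledger, core, back]
Visit gate → queue [ledger, core, back]
Visit ledger → queue [core, back]
Visit core → queue [back]
Visit back → queue []

hub, node, front, bridge, store, auth, shard, leaf, ingest, gate, ledger, core, back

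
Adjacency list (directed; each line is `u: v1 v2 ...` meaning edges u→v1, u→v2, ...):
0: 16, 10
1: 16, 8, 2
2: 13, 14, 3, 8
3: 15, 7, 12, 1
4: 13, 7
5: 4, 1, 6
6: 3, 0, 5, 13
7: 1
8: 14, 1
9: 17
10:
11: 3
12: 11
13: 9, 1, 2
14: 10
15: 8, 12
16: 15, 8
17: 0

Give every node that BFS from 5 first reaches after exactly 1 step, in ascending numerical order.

Level 0: 5
Level 1: 1, 4, 6
Level 2: 0, 2, 3, 7, 8, 13, 16
Level 3: 9, 10, 12, 14, 15
Level 4: 11, 17

1, 4, 6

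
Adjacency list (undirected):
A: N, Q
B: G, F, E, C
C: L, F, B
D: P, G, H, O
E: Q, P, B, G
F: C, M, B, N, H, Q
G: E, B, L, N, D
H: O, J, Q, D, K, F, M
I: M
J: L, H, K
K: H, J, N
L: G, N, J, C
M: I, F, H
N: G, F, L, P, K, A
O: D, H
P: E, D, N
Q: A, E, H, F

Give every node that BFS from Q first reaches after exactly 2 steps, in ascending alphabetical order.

B, C, D, G, J, K, M, N, O, P

Level 0: Q
Level 1: A, E, F, H
Level 2: B, C, D, G, J, K, M, N, O, P
Level 3: I, L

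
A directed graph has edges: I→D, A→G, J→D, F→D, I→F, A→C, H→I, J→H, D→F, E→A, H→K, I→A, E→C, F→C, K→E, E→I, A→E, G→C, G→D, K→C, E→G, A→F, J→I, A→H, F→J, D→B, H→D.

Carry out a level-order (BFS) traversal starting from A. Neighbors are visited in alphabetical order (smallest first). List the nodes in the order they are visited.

A, C, E, F, G, H, I, D, J, K, B

Visit A; enqueue C, E, F, G, H → queue [C, E, F, G, H]
Visit C → queue [E, F, G, H]
Visit E; enqueue I → queue [F, G, H, I]
Visit F; enqueue D, J → queue [G, H, I, D, J]
Visit G → queue [H, I, D, J]
Visit H; enqueue K → queue [I, D, J, K]
Visit I → queue [D, J, K]
Visit D; enqueue B → queue [J, K, B]
Visit J → queue [K, B]
Visit K → queue [B]
Visit B → queue []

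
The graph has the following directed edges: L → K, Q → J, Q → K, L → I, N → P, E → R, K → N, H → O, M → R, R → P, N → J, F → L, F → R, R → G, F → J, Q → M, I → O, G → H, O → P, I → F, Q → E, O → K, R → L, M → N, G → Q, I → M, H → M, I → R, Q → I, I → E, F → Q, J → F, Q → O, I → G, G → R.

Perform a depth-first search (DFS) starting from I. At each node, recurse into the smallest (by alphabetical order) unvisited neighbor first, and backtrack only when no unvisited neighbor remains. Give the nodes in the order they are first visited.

I E R G H M N J F L K Q O P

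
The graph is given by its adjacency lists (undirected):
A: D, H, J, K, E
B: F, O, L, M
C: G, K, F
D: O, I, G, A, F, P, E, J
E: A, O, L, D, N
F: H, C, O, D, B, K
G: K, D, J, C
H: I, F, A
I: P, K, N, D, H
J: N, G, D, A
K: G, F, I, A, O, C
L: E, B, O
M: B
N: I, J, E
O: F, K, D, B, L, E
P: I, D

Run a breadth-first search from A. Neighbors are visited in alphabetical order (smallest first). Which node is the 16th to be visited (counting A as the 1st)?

Visit A; enqueue D, E, H, J, K → queue [D, E, H, J, K]
Visit D; enqueue F, G, I, O, P → queue [E, H, J, K, F, G, I, O, P]
Visit E; enqueue L, N → queue [H, J, K, F, G, I, O, P, L, N]
Visit H → queue [J, K, F, G, I, O, P, L, N]
Visit J → queue [K, F, G, I, O, P, L, N]
Visit K; enqueue C → queue [F, G, I, O, P, L, N, C]
Visit F; enqueue B → queue [G, I, O, P, L, N, C, B]
Visit G → queue [I, O, P, L, N, C, B]
Visit I → queue [O, P, L, N, C, B]
Visit O → queue [P, L, N, C, B]
Visit P → queue [L, N, C, B]
Visit L → queue [N, C, B]
Visit N → queue [C, B]
Visit C → queue [B]
Visit B; enqueue M → queue [M]
Visit M → queue []

Visit order: A, D, E, H, J, K, F, G, I, O, P, L, N, C, B, M

M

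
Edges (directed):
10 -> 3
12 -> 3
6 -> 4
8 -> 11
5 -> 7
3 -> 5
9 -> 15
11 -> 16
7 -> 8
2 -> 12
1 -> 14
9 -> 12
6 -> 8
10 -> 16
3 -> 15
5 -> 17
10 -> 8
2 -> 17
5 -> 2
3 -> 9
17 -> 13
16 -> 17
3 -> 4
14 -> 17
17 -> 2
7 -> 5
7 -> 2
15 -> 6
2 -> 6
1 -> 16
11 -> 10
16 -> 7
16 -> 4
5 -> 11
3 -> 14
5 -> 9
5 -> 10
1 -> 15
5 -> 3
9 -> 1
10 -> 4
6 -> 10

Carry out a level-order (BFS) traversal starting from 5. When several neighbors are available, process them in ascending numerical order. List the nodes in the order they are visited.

5, 2, 3, 7, 9, 10, 11, 17, 6, 12, 4, 14, 15, 8, 1, 16, 13

Visit 5; enqueue 2, 3, 7, 9, 10, 11, 17 → queue [2, 3, 7, 9, 10, 11, 17]
Visit 2; enqueue 6, 12 → queue [3, 7, 9, 10, 11, 17, 6, 12]
Visit 3; enqueue 4, 14, 15 → queue [7, 9, 10, 11, 17, 6, 12, 4, 14, 15]
Visit 7; enqueue 8 → queue [9, 10, 11, 17, 6, 12, 4, 14, 15, 8]
Visit 9; enqueue 1 → queue [10, 11, 17, 6, 12, 4, 14, 15, 8, 1]
Visit 10; enqueue 16 → queue [11, 17, 6, 12, 4, 14, 15, 8, 1, 16]
Visit 11 → queue [17, 6, 12, 4, 14, 15, 8, 1, 16]
Visit 17; enqueue 13 → queue [6, 12, 4, 14, 15, 8, 1, 16, 13]
Visit 6 → queue [12, 4, 14, 15, 8, 1, 16, 13]
Visit 12 → queue [4, 14, 15, 8, 1, 16, 13]
Visit 4 → queue [14, 15, 8, 1, 16, 13]
Visit 14 → queue [15, 8, 1, 16, 13]
Visit 15 → queue [8, 1, 16, 13]
Visit 8 → queue [1, 16, 13]
Visit 1 → queue [16, 13]
Visit 16 → queue [13]
Visit 13 → queue []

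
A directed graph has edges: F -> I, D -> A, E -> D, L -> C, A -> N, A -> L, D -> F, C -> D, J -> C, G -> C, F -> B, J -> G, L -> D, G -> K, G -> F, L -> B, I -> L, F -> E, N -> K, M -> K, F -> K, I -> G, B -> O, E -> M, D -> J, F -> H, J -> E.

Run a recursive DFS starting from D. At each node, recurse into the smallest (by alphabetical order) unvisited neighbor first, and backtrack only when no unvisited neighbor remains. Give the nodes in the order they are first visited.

Visit D
D → A
A → L
L → B
B → O
L → C
A → N
N → K
D → F
F → E
E → M
F → H
F → I
I → G
D → J

D A L B O C N K F E M H I G J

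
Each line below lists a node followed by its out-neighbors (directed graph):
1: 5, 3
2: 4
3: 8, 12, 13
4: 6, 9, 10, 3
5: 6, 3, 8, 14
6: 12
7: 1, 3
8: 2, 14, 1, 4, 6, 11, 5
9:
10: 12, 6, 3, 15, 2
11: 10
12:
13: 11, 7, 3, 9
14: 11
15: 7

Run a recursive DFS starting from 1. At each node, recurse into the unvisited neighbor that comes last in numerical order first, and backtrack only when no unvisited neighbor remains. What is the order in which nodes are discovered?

Visit 1
1 → 5
5 → 14
14 → 11
11 → 10
10 → 15
15 → 7
7 → 3
3 → 13
13 → 9
3 → 12
3 → 8
8 → 6
8 → 4
8 → 2

1 -> 5 -> 14 -> 11 -> 10 -> 15 -> 7 -> 3 -> 13 -> 9 -> 12 -> 8 -> 6 -> 4 -> 2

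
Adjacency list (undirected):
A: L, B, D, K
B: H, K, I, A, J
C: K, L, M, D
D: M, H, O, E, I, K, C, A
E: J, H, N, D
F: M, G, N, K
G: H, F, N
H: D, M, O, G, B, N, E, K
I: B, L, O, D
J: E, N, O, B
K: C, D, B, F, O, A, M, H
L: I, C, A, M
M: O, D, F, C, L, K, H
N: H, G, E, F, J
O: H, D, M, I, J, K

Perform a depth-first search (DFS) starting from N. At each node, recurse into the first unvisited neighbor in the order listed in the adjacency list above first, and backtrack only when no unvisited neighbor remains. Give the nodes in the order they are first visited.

Visit N
N → H
H → D
D → M
M → O
O → I
I → B
B → K
K → C
C → L
L → A
K → F
F → G
B → J
J → E

N → H → D → M → O → I → B → K → C → L → A → F → G → J → E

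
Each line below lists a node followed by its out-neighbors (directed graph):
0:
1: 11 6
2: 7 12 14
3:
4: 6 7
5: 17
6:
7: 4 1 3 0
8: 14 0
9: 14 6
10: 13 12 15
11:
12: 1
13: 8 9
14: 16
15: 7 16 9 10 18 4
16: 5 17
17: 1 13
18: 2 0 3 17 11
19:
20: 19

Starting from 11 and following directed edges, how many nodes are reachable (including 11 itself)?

BFS from 11 visits: 11
Reachable nodes: 1 of 21 total.

1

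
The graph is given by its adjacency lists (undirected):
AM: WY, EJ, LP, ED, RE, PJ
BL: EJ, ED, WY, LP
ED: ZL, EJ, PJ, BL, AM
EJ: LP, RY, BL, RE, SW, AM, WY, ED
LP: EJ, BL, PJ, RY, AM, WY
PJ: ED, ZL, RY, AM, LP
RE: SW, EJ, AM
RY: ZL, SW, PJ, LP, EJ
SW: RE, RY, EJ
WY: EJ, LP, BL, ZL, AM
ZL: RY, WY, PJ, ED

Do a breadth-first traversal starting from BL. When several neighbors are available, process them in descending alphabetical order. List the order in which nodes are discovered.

BL, WY, LP, EJ, ED, ZL, AM, RY, PJ, SW, RE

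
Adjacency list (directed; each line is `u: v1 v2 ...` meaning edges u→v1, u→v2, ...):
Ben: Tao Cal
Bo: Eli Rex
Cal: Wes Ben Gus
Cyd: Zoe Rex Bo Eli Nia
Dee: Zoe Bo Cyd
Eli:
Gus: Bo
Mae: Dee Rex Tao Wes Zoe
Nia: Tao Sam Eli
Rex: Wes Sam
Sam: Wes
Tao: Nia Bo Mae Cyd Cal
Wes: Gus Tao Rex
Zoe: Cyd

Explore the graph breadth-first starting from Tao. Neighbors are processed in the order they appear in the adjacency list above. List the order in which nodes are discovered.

Visit Tao; enqueue Nia, Bo, Mae, Cyd, Cal → queue [Nia, Bo, Mae, Cyd, Cal]
Visit Nia; enqueue Sam, Eli → queue [Bo, Mae, Cyd, Cal, Sam, Eli]
Visit Bo; enqueue Rex → queue [Mae, Cyd, Cal, Sam, Eli, Rex]
Visit Mae; enqueue Dee, Wes, Zoe → queue [Cyd, Cal, Sam, Eli, Rex, Dee, Wes, Zoe]
Visit Cyd → queue [Cal, Sam, Eli, Rex, Dee, Wes, Zoe]
Visit Cal; enqueue Ben, Gus → queue [Sam, Eli, Rex, Dee, Wes, Zoe, Ben, Gus]
Visit Sam → queue [Eli, Rex, Dee, Wes, Zoe, Ben, Gus]
Visit Eli → queue [Rex, Dee, Wes, Zoe, Ben, Gus]
Visit Rex → queue [Dee, Wes, Zoe, Ben, Gus]
Visit Dee → queue [Wes, Zoe, Ben, Gus]
Visit Wes → queue [Zoe, Ben, Gus]
Visit Zoe → queue [Ben, Gus]
Visit Ben → queue [Gus]
Visit Gus → queue []

Tao → Nia → Bo → Mae → Cyd → Cal → Sam → Eli → Rex → Dee → Wes → Zoe → Ben → Gus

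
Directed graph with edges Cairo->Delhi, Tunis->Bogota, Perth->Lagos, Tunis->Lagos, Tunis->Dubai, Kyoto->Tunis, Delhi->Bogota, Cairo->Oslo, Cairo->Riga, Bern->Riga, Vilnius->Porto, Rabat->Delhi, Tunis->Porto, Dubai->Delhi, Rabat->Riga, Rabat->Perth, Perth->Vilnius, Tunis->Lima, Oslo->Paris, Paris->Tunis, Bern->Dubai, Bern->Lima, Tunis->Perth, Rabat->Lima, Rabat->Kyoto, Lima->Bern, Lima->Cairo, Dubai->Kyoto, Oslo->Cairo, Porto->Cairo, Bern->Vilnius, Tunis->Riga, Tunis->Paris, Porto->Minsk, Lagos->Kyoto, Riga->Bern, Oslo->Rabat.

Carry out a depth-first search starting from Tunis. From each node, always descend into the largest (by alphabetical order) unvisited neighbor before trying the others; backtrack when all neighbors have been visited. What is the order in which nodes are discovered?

Visit Tunis
Tunis → Riga
Riga → Bern
Bern → Vilnius
Vilnius → Porto
Porto → Minsk
Porto → Cairo
Cairo → Oslo
Oslo → Rabat
Rabat → Perth
Perth → Lagos
Lagos → Kyoto
Rabat → Lima
Rabat → Delhi
Delhi → Bogota
Oslo → Paris
Bern → Dubai

Tunis, Riga, Bern, Vilnius, Porto, Minsk, Cairo, Oslo, Rabat, Perth, Lagos, Kyoto, Lima, Delhi, Bogota, Paris, Dubai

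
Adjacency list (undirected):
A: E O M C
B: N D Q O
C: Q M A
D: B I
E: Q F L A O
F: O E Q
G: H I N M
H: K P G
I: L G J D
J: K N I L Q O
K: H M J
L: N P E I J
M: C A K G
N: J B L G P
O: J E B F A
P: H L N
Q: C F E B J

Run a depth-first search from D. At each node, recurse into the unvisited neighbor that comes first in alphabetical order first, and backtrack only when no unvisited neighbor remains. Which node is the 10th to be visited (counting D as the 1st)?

E

Visit D
D → B
B → N
N → G
G → H
H → K
K → J
J → I
I → L
L → E
E → A
A → C
C → M
C → Q
Q → F
F → O
L → P

Visit order: D, B, N, G, H, K, J, I, L, E, A, C, M, Q, F, O, P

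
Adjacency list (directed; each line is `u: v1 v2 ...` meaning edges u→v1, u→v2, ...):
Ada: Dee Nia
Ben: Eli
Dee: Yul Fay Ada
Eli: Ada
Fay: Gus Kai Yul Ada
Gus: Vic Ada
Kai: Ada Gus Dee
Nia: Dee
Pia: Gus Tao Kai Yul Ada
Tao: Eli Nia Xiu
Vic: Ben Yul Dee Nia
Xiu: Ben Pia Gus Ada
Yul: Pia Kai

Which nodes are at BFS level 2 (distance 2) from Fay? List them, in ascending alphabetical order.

Level 0: Fay
Level 1: Ada, Gus, Kai, Yul
Level 2: Dee, Nia, Pia, Vic
Level 3: Ben, Tao
Level 4: Eli, Xiu

Dee, Nia, Pia, Vic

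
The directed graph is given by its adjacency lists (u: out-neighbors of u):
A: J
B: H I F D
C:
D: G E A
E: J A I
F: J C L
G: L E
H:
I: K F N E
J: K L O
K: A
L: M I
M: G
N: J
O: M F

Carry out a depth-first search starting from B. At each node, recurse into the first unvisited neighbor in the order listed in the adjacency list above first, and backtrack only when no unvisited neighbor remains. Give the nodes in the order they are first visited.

B, H, I, K, A, J, L, M, G, E, O, F, C, N, D

Visit B
B → H
B → I
I → K
K → A
A → J
J → L
L → M
M → G
G → E
J → O
O → F
F → C
I → N
B → D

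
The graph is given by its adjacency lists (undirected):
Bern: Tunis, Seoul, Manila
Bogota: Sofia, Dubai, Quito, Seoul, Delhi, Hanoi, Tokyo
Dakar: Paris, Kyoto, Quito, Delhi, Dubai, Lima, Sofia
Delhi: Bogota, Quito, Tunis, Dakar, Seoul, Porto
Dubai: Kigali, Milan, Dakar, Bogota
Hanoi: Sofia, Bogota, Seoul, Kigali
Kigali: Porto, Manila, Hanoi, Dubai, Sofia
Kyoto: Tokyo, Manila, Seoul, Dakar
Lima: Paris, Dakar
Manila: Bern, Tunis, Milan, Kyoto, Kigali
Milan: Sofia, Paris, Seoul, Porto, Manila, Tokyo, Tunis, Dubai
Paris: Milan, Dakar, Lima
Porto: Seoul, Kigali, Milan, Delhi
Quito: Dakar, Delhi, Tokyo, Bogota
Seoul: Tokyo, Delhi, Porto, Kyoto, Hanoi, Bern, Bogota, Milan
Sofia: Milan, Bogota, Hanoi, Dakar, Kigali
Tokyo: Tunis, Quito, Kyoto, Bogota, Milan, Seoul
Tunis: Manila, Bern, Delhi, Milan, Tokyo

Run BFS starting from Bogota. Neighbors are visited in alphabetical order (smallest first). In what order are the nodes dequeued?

Visit Bogota; enqueue Delhi, Dubai, Hanoi, Quito, Seoul, Sofia, Tokyo → queue [Delhi, Dubai, Hanoi, Quito, Seoul, Sofia, Tokyo]
Visit Delhi; enqueue Dakar, Porto, Tunis → queue [Dubai, Hanoi, Quito, Seoul, Sofia, Tokyo, Dakar, Porto, Tunis]
Visit Dubai; enqueue Kigali, Milan → queue [Hanoi, Quito, Seoul, Sofia, Tokyo, Dakar, Porto, Tunis, Kigali, Milan]
Visit Hanoi → queue [Quito, Seoul, Sofia, Tokyo, Dakar, Porto, Tunis, Kigali, Milan]
Visit Quito → queue [Seoul, Sofia, Tokyo, Dakar, Porto, Tunis, Kigali, Milan]
Visit Seoul; enqueue Bern, Kyoto → queue [Sofia, Tokyo, Dakar, Porto, Tunis, Kigali, Milan, Bern, Kyoto]
Visit Sofia → queue [Tokyo, Dakar, Porto, Tunis, Kigali, Milan, Bern, Kyoto]
Visit Tokyo → queue [Dakar, Porto, Tunis, Kigali, Milan, Bern, Kyoto]
Visit Dakar; enqueue Lima, Paris → queue [Porto, Tunis, Kigali, Milan, Bern, Kyoto, Lima, Paris]
Visit Porto → queue [Tunis, Kigali, Milan, Bern, Kyoto, Lima, Paris]
Visit Tunis; enqueue Manila → queue [Kigali, Milan, Bern, Kyoto, Lima, Paris, Manila]
Visit Kigali → queue [Milan, Bern, Kyoto, Lima, Paris, Manila]
Visit Milan → queue [Bern, Kyoto, Lima, Paris, Manila]
Visit Bern → queue [Kyoto, Lima, Paris, Manila]
Visit Kyoto → queue [Lima, Paris, Manila]
Visit Lima → queue [Paris, Manila]
Visit Paris → queue [Manila]
Visit Manila → queue []

Bogota -> Delhi -> Dubai -> Hanoi -> Quito -> Seoul -> Sofia -> Tokyo -> Dakar -> Porto -> Tunis -> Kigali -> Milan -> Bern -> Kyoto -> Lima -> Paris -> Manila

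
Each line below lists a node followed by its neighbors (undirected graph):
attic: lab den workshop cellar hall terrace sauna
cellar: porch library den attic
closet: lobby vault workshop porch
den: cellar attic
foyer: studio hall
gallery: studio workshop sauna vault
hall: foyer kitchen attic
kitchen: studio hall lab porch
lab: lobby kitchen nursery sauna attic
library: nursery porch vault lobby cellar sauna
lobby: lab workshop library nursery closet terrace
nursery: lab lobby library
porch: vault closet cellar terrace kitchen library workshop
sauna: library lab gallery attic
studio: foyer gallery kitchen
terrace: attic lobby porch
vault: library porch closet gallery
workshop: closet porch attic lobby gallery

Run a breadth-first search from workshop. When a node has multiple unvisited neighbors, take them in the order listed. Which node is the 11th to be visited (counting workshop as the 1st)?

library

Visit workshop; enqueue closet, porch, attic, lobby, gallery → queue [closet, porch, attic, lobby, gallery]
Visit closet; enqueue vault → queue [porch, attic, lobby, gallery, vault]
Visit porch; enqueue cellar, terrace, kitchen, library → queue [attic, lobby, gallery, vault, cellar, terrace, kitchen, library]
Visit attic; enqueue lab, den, hall, sauna → queue [lobby, gallery, vault, cellar, terrace, kitchen, library, lab, den, hall, sauna]
Visit lobby; enqueue nursery → queue [gallery, vault, cellar, terrace, kitchen, library, lab, den, hall, sauna, nursery]
Visit gallery; enqueue studio → queue [vault, cellar, terrace, kitchen, library, lab, den, hall, sauna, nursery, studio]
Visit vault → queue [cellar, terrace, kitchen, library, lab, den, hall, sauna, nursery, studio]
Visit cellar → queue [terrace, kitchen, library, lab, den, hall, sauna, nursery, studio]
Visit terrace → queue [kitchen, library, lab, den, hall, sauna, nursery, studio]
Visit kitchen → queue [library, lab, den, hall, sauna, nursery, studio]
Visit library → queue [lab, den, hall, sauna, nursery, studio]
Visit lab → queue [den, hall, sauna, nursery, studio]
Visit den → queue [hall, sauna, nursery, studio]
Visit hall; enqueue foyer → queue [sauna, nursery, studio, foyer]
Visit sauna → queue [nursery, studio, foyer]
Visit nursery → queue [studio, foyer]
Visit studio → queue [foyer]
Visit foyer → queue []

Visit order: workshop, closet, porch, attic, lobby, gallery, vault, cellar, terrace, kitchen, library, lab, den, hall, sauna, nursery, studio, foyer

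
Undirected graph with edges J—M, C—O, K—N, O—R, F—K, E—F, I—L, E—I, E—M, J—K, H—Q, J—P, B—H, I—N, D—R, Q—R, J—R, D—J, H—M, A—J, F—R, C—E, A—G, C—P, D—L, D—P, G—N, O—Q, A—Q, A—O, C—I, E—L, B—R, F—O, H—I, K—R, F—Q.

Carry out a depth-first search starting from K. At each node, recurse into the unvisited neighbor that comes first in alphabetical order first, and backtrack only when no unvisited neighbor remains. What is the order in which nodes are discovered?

K -> F -> E -> C -> I -> H -> B -> R -> D -> J -> A -> G -> N -> O -> Q -> M -> P -> L

Visit K
K → F
F → E
E → C
C → I
I → H
H → B
B → R
R → D
D → J
J → A
A → G
G → N
A → O
O → Q
J → M
J → P
D → L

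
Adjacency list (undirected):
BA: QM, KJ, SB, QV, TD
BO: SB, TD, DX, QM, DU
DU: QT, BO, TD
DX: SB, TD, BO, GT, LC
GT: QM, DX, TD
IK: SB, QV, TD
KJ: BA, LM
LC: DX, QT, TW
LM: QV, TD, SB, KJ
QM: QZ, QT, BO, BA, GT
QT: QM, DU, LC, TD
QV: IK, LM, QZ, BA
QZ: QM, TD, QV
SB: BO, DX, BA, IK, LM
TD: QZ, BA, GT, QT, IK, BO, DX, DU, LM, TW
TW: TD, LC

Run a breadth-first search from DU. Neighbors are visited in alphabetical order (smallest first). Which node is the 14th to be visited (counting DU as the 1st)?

TW

Visit DU; enqueue BO, QT, TD → queue [BO, QT, TD]
Visit BO; enqueue DX, QM, SB → queue [QT, TD, DX, QM, SB]
Visit QT; enqueue LC → queue [TD, DX, QM, SB, LC]
Visit TD; enqueue BA, GT, IK, LM, QZ, TW → queue [DX, QM, SB, LC, BA, GT, IK, LM, QZ, TW]
Visit DX → queue [QM, SB, LC, BA, GT, IK, LM, QZ, TW]
Visit QM → queue [SB, LC, BA, GT, IK, LM, QZ, TW]
Visit SB → queue [LC, BA, GT, IK, LM, QZ, TW]
Visit LC → queue [BA, GT, IK, LM, QZ, TW]
Visit BA; enqueue KJ, QV → queue [GT, IK, LM, QZ, TW, KJ, QV]
Visit GT → queue [IK, LM, QZ, TW, KJ, QV]
Visit IK → queue [LM, QZ, TW, KJ, QV]
Visit LM → queue [QZ, TW, KJ, QV]
Visit QZ → queue [TW, KJ, QV]
Visit TW → queue [KJ, QV]
Visit KJ → queue [QV]
Visit QV → queue []

Visit order: DU, BO, QT, TD, DX, QM, SB, LC, BA, GT, IK, LM, QZ, TW, KJ, QV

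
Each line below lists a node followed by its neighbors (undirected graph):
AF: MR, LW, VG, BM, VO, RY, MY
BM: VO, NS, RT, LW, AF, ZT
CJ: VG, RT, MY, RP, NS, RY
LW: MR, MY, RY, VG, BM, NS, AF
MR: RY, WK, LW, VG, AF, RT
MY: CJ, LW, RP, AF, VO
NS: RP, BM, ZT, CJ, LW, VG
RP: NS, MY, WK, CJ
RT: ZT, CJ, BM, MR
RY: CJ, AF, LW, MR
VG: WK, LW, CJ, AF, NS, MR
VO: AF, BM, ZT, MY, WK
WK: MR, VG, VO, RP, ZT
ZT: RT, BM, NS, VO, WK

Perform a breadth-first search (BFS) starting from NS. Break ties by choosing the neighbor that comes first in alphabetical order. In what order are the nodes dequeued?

Visit NS; enqueue BM, CJ, LW, RP, VG, ZT → queue [BM, CJ, LW, RP, VG, ZT]
Visit BM; enqueue AF, RT, VO → queue [CJ, LW, RP, VG, ZT, AF, RT, VO]
Visit CJ; enqueue MY, RY → queue [LW, RP, VG, ZT, AF, RT, VO, MY, RY]
Visit LW; enqueue MR → queue [RP, VG, ZT, AF, RT, VO, MY, RY, MR]
Visit RP; enqueue WK → queue [VG, ZT, AF, RT, VO, MY, RY, MR, WK]
Visit VG → queue [ZT, AF, RT, VO, MY, RY, MR, WK]
Visit ZT → queue [AF, RT, VO, MY, RY, MR, WK]
Visit AF → queue [RT, VO, MY, RY, MR, WK]
Visit RT → queue [VO, MY, RY, MR, WK]
Visit VO → queue [MY, RY, MR, WK]
Visit MY → queue [RY, MR, WK]
Visit RY → queue [MR, WK]
Visit MR → queue [WK]
Visit WK → queue []

NS, BM, CJ, LW, RP, VG, ZT, AF, RT, VO, MY, RY, MR, WK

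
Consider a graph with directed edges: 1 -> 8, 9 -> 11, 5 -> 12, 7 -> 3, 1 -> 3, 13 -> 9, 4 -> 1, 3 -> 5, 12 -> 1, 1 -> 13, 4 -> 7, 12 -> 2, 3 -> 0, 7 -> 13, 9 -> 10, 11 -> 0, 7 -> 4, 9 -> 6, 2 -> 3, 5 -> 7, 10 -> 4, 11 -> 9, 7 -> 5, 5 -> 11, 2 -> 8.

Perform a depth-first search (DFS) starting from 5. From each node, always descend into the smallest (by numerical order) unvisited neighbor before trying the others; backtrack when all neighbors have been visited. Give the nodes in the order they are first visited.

5 7 3 0 4 1 8 13 9 6 10 11 12 2

Visit 5
5 → 7
7 → 3
3 → 0
7 → 4
4 → 1
1 → 8
1 → 13
13 → 9
9 → 6
9 → 10
9 → 11
5 → 12
12 → 2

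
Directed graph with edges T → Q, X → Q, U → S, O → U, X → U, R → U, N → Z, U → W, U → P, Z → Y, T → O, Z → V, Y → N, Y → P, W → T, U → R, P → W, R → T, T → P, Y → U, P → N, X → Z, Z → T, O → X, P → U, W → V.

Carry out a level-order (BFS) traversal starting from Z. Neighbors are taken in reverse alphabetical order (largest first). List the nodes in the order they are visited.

Visit Z; enqueue Y, V, T → queue [Y, V, T]
Visit Y; enqueue U, P, N → queue [V, T, U, P, N]
Visit V → queue [T, U, P, N]
Visit T; enqueue Q, O → queue [U, P, N, Q, O]
Visit U; enqueue W, S, R → queue [P, N, Q, O, W, S, R]
Visit P → queue [N, Q, O, W, S, R]
Visit N → queue [Q, O, W, S, R]
Visit Q → queue [O, W, S, R]
Visit O; enqueue X → queue [W, S, R, X]
Visit W → queue [S, R, X]
Visit S → queue [R, X]
Visit R → queue [X]
Visit X → queue []

Z, Y, V, T, U, P, N, Q, O, W, S, R, X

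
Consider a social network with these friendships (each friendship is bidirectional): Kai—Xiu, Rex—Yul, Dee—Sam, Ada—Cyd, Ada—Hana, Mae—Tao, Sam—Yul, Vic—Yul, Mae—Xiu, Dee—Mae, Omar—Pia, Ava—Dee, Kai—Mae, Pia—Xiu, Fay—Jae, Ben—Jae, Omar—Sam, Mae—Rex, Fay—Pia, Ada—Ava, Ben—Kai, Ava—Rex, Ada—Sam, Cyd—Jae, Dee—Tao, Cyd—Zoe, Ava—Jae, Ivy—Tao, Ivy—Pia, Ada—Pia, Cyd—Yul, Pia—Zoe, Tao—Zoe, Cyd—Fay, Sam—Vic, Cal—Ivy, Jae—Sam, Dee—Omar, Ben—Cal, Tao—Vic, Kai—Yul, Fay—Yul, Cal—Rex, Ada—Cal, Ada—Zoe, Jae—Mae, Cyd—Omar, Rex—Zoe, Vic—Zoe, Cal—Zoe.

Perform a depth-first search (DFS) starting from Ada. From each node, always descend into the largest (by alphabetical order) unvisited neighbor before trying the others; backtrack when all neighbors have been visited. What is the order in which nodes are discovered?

Ada → Zoe → Vic → Yul → Sam → Omar → Pia → Xiu → Mae → Tao → Ivy → Cal → Rex → Ava → Jae → Fay → Cyd → Ben → Kai → Dee → Hana

Visit Ada
Ada → Zoe
Zoe → Vic
Vic → Yul
Yul → Sam
Sam → Omar
Omar → Pia
Pia → Xiu
Xiu → Mae
Mae → Tao
Tao → Ivy
Ivy → Cal
Cal → Rex
Rex → Ava
Ava → Jae
Jae → Fay
Fay → Cyd
Jae → Ben
Ben → Kai
Ava → Dee
Ada → Hana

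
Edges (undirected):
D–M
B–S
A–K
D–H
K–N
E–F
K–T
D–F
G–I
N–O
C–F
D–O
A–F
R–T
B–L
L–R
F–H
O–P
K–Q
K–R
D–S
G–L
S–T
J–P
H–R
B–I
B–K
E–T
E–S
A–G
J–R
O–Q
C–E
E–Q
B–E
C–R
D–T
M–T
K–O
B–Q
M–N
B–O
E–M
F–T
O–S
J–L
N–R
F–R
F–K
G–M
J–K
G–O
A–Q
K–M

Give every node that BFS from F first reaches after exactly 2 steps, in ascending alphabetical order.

B, G, J, L, M, N, O, Q, S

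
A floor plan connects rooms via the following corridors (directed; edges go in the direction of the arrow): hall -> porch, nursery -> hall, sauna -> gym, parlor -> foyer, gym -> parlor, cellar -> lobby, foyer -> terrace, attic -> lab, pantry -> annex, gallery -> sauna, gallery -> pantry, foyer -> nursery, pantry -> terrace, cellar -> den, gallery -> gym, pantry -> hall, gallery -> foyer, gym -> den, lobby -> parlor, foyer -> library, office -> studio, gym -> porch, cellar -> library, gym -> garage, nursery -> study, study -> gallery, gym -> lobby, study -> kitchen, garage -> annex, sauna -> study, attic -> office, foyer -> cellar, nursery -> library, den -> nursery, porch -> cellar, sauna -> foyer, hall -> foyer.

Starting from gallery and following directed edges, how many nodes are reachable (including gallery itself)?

18

BFS from gallery visits: gallery, sauna, pantry, gym, foyer, study, terrace, hall, annex, porch, parlor, lobby, garage, den, nursery, library, cellar, kitchen
Reachable nodes: 18 of 22 total.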